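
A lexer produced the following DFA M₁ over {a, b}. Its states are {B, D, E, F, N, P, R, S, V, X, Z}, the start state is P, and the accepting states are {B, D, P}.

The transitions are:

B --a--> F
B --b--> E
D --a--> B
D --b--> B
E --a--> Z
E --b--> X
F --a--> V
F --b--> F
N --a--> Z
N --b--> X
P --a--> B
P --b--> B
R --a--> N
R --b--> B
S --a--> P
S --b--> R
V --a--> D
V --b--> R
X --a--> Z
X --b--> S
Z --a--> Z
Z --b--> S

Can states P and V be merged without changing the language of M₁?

No

Every state is reachable, so we keep all 11.
Start with accepting vs non-accepting: {B,D,P} | {E,F,N,R,S,V,X,Z}.
Split {B,D,P} by δ(·,a) → {D,P} and {B}.
On input a, block {E,F,N,R,S,V,X,Z} splits into {E,F,N,R,X,Z} and {S,V}.
On input a, block {E,F,N,R,X,Z} splits into {E,N,R,X,Z} and {F}.
On input b, block {E,N,R,X,Z} splits into {X,Z} and {E,N} and {R}.
Stable partition: {D,P} | {X,Z} | {B} | {S,V} | {F} | {E,N} | {R} — 7 equivalence classes.
P and V end up in different blocks, so they are distinguishable. For instance, the string 'ε' is accepted from only P.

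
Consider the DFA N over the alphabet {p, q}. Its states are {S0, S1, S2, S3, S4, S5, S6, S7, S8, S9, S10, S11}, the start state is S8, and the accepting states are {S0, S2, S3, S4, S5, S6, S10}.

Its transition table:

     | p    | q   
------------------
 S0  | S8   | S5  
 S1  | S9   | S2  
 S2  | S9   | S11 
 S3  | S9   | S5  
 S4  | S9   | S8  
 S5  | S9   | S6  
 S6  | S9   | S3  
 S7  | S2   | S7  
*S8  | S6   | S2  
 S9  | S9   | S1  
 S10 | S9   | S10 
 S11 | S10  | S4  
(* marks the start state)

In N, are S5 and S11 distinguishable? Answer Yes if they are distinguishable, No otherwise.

Reachable states from the start: {S1,S2,S3,S4,S5,S6,S8,S9,S10,S11}. Unreachable: {S0,S7} — drop them.
Initial partition by acceptance: {S2,S3,S4,S5,S6,S10} | {S1,S8,S9,S11}.
Refine {S2,S3,S4,S5,S6,S10} on symbol q: members go to different blocks, giving {S3,S5,S6,S10} and {S2,S4}.
Refine {S1,S8,S9,S11} on symbol p: members go to different blocks, giving {S1,S9} and {S8,S11}.
Refine {S1,S9} on symbol q: members go to different blocks, giving {S1} and {S9}.
Stable partition: {S3,S5,S6,S10} | {S1} | {S2,S4} | {S8,S11} | {S9} — 5 equivalence classes.
S5 and S11 end up in different blocks, so they are distinguishable. For instance, the string 'ε' is accepted from only S5.

Yes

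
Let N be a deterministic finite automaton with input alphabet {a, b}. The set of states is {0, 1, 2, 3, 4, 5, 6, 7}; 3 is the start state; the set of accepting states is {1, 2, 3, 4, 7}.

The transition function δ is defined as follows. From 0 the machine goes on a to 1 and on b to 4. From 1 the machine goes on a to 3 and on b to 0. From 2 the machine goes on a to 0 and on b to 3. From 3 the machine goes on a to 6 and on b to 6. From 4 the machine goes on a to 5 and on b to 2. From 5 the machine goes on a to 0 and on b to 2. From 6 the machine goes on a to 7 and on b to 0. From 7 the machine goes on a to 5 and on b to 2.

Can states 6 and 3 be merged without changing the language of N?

No

P0 = {1,2,3,4,7} | {0,5,6}.
Refine {1,2,3,4,7} on symbol a: members go to different blocks, giving {2,3,4,7} and {1}.
Refine {2,3,4,7} on symbol b: members go to different blocks, giving {2,4,7} and {3}.
On input b, block {2,4,7} splits into {4,7} and {2}.
On input a, block {0,5,6} splits into {0} and {5} and {6}.
Stable partition: {4,7} | {0} | {1} | {3} | {2} | {5} | {6} — 7 equivalence classes.
6 and 3 end up in different blocks, so they are distinguishable. For instance, the string 'ε' is accepted from only 3.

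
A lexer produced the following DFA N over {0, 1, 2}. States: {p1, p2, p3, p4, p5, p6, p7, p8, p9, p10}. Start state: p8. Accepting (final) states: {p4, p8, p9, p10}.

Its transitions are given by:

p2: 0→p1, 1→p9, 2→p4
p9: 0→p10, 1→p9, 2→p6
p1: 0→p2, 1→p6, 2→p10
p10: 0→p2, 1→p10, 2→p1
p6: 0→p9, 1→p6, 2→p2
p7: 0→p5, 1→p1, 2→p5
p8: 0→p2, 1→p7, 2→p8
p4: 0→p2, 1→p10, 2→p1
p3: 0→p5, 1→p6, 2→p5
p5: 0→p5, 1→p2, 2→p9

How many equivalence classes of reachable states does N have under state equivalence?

States {p3} cannot be reached from the start state, so discard them.
Initial partition by acceptance: {p4,p8,p9,p10} | {p1,p2,p5,p6,p7}.
Split {p4,p8,p9,p10} by δ(·,0) → {p4,p8,p10} and {p9}.
On input 1, block {p4,p8,p10} splits into {p4,p10} and {p8}.
Refine {p1,p2,p5,p6,p7} on symbol 0: members go to different blocks, giving {p1,p2,p5,p7} and {p6}.
Split {p1,p2,p5,p7} by δ(·,1) → {p5,p7} and {p1} and {p2}.
On input 1, block {p5,p7} splits into {p5} and {p7}.
The partition is now stable with 8 blocks: {p4,p10} | {p5} | {p9} | {p8} | {p6} | {p1} | {p2} | {p7}.

8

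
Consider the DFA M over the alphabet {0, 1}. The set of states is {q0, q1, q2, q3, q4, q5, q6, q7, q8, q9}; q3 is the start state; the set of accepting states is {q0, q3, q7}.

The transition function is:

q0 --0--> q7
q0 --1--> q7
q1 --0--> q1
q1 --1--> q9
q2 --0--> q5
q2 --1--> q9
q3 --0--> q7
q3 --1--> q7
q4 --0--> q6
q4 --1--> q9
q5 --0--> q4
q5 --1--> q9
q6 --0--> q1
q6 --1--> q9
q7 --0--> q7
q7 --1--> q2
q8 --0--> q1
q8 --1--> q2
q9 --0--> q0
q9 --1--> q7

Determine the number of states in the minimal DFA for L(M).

4

First remove the unreachable states {q8}; 9 states remain.
Start with accepting vs non-accepting: {q0,q3,q7} | {q1,q2,q4,q5,q6,q9}.
Refine {q0,q3,q7} on symbol 1: members go to different blocks, giving {q0,q3} and {q7}.
On input 0, block {q1,q2,q4,q5,q6,q9} splits into {q1,q2,q4,q5,q6} and {q9}.
No further refinement is possible. Final partition (4 blocks): {q0,q3} | {q1,q2,q4,q5,q6} | {q7} | {q9}.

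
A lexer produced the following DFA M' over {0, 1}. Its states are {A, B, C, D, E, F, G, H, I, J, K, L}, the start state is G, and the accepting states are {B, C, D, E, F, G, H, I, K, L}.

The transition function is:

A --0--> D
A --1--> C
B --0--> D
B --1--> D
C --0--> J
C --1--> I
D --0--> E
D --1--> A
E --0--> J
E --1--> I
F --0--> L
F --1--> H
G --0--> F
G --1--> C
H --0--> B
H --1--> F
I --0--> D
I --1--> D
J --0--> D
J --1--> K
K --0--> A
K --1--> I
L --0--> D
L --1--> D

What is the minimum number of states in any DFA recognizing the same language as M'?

6

Every state is reachable, so we keep all 12.
P0 = {B,C,D,E,F,G,H,I,K,L} | {A,J}.
Refine {B,C,D,E,F,G,H,I,K,L} on symbol 0: members go to different blocks, giving {B,D,F,G,H,I,L} and {C,E,K}.
Refine {B,D,F,G,H,I,L} on symbol 0: members go to different blocks, giving {B,F,G,H,I,L} and {D}.
Split {B,F,G,H,I,L} by δ(·,0) → {B,I,L} and {F,G,H}.
Split {F,G,H} by δ(·,0) → {F,H} and {G}.
Stable partition: {B,I,L} | {A,J} | {C,E,K} | {D} | {F,H} | {G} — 6 equivalence classes.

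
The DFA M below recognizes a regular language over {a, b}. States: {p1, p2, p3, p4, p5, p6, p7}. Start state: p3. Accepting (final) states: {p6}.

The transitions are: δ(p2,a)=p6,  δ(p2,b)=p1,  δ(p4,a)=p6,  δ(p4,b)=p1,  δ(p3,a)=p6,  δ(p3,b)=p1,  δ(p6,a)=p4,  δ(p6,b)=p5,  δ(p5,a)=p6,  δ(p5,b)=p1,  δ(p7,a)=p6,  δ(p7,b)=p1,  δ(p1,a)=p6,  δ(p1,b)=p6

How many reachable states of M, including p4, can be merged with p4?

3

First remove the unreachable states {p2,p7}; 5 states remain.
P0 = {p6} | {p1,p3,p4,p5}.
On input b, block {p1,p3,p4,p5} splits into {p3,p4,p5} and {p1}.
Stable partition: {p6} | {p3,p4,p5} | {p1} — 3 equivalence classes.
The equivalence class containing p4 is {p3,p4,p5}, of size 3.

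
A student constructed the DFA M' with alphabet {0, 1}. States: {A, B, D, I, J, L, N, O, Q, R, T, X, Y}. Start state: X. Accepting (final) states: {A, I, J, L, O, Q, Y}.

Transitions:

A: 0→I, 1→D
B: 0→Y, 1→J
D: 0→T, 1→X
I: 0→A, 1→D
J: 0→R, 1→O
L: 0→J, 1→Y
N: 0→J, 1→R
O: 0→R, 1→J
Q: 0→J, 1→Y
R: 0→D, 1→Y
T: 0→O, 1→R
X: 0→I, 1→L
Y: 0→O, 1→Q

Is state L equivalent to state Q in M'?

Yes

Reachable states from the start: {A,D,I,J,L,O,Q,R,T,X,Y}. Unreachable: {B,N} — drop them.
P0 = {A,I,J,L,O,Q,Y} | {D,R,T,X}.
On input 0, block {A,I,J,L,O,Q,Y} splits into {A,I,L,Q,Y} and {J,O}.
Split {A,I,L,Q,Y} by δ(·,0) → {L,Q,Y} and {A,I}.
Refine {D,R,T,X} on symbol 0: members go to different blocks, giving {D,R} and {X} and {T}.
Refine {D,R} on symbol 0: members go to different blocks, giving {R} and {D}.
No further refinement is possible. Final partition (7 blocks): {L,Q,Y} | {R} | {J,O} | {A,I} | {X} | {T} | {D}.
L and Q lie in the same block of the stable partition, so they are equivalent — no string distinguishes them.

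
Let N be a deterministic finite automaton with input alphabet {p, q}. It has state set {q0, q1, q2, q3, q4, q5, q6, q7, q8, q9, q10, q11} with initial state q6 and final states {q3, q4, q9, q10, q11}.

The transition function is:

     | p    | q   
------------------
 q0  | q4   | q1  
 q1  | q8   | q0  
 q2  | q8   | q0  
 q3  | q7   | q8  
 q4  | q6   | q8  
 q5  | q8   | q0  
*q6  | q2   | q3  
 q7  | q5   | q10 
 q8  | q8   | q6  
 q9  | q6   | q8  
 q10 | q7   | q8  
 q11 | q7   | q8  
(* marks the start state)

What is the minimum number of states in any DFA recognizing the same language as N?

States {q9,q11} cannot be reached from the start state, so discard them.
Start with accepting vs non-accepting: {q3,q4,q10} | {q0,q1,q2,q5,q6,q7,q8}.
Split {q0,q1,q2,q5,q6,q7,q8} by δ(·,p) → {q1,q2,q5,q6,q7,q8} and {q0}.
On input q, block {q1,q2,q5,q6,q7,q8} splits into {q1,q2,q5} and {q6,q7} and {q8}.
The partition is now stable with 5 blocks: {q3,q4,q10} | {q1,q2,q5} | {q0} | {q6,q7} | {q8}.

5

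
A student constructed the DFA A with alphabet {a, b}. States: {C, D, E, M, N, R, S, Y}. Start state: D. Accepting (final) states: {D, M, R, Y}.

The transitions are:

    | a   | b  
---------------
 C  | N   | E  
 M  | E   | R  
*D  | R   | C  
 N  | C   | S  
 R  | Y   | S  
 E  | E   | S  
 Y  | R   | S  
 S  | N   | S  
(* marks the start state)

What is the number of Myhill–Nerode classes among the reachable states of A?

Reachable states from the start: {C,D,E,N,R,S,Y}. Unreachable: {M} — drop them.
Initial partition by acceptance: {D,R,Y} | {C,E,N,S}.
Stable partition: {D,R,Y} | {C,E,N,S} — 2 equivalence classes.

2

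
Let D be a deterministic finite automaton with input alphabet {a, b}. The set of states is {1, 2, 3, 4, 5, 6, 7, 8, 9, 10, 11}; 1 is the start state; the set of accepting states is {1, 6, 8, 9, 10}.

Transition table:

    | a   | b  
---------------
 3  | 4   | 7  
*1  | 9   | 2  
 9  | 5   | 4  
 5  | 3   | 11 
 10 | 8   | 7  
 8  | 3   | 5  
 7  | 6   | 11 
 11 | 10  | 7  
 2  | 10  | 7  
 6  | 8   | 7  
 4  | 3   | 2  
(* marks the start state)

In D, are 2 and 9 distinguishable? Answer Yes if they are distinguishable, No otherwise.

Yes

Every state is reachable, so we keep all 11.
Initial partition by acceptance: {1,6,8,9,10} | {2,3,4,5,7,11}.
On input a, block {1,6,8,9,10} splits into {1,6,10} and {8,9}.
Split {2,3,4,5,7,11} by δ(·,a) → {2,7,11} and {3,4,5}.
No further refinement is possible. Final partition (4 blocks): {1,6,10} | {2,7,11} | {8,9} | {3,4,5}.
2 and 9 end up in different blocks, so they are distinguishable. For instance, the string 'ε' is accepted from only 9.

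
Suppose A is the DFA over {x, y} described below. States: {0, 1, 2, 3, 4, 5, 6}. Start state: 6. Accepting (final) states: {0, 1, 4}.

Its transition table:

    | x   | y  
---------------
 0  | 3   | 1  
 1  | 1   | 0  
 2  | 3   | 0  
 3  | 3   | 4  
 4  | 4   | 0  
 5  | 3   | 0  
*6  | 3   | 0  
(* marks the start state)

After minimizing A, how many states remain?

4

First remove the unreachable states {2,5}; 5 states remain.
Start with accepting vs non-accepting: {0,1,4} | {3,6}.
Split {0,1,4} by δ(·,x) → {1,4} and {0}.
On input y, block {3,6} splits into {3} and {6}.
Stable partition: {1,4} | {3} | {0} | {6} — 4 equivalence classes.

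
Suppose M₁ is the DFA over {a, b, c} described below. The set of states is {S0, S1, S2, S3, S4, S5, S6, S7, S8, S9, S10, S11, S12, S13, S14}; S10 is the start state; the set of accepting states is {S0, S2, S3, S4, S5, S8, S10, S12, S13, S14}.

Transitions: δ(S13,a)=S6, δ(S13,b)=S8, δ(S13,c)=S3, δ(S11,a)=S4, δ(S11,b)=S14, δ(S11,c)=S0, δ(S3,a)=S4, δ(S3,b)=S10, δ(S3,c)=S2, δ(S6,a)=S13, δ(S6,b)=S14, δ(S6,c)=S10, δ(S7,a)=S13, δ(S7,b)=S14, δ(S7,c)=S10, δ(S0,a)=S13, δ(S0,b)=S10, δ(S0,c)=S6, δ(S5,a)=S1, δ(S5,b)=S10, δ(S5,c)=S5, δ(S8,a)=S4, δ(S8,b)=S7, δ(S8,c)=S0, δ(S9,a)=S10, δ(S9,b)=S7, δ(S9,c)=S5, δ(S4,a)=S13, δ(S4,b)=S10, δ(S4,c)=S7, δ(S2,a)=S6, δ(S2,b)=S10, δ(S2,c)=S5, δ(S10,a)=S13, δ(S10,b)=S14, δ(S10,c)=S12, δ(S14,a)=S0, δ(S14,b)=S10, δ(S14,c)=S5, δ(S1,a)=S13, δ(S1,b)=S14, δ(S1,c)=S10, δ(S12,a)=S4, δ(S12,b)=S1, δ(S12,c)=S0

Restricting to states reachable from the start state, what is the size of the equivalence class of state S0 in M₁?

Reachable states from the start: {S0,S1,S2,S3,S4,S5,S6,S7,S8,S10,S12,S13,S14}. Unreachable: {S9,S11} — drop them.
P0 = {S0,S2,S3,S4,S5,S8,S10,S12,S13,S14} | {S1,S6,S7}.
Split {S0,S2,S3,S4,S5,S8,S10,S12,S13,S14} by δ(·,a) → {S0,S3,S4,S8,S10,S12,S14} and {S2,S5,S13}.
Refine {S0,S3,S4,S8,S10,S12,S14} on symbol a: members go to different blocks, giving {S3,S8,S12,S14} and {S0,S4,S10}.
Split {S3,S8,S12,S14} by δ(·,b) → {S3,S14} and {S8,S12}.
Split {S2,S5,S13} by δ(·,b) → {S2,S5} and {S13}.
Refine {S0,S4,S10} on symbol b: members go to different blocks, giving {S0,S4} and {S10}.
No further refinement is possible. Final partition (7 blocks): {S3,S14} | {S1,S6,S7} | {S2,S5} | {S0,S4} | {S8,S12} | {S13} | {S10}.
The equivalence class containing S0 is {S0,S4}, of size 2.

2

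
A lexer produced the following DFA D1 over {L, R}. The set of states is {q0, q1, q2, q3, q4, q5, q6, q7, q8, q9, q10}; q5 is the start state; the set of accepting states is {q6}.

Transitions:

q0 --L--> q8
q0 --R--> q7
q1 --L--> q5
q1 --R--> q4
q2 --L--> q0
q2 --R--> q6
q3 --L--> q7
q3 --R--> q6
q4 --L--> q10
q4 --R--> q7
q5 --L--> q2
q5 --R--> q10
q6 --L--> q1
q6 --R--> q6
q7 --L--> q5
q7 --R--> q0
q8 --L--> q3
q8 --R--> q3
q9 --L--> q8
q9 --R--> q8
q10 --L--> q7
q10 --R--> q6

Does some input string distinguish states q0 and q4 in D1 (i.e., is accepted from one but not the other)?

Yes

First remove the unreachable states {q9}; 10 states remain.
Initial partition by acceptance: {q6} | {q0,q1,q2,q3,q4,q5,q7,q8,q10}.
On input R, block {q0,q1,q2,q3,q4,q5,q7,q8,q10} splits into {q0,q1,q4,q5,q7,q8} and {q2,q3,q10}.
On input L, block {q0,q1,q4,q5,q7,q8} splits into {q0,q1,q7} and {q4,q5,q8}.
Refine {q0,q1,q7} on symbol R: members go to different blocks, giving {q0,q7} and {q1}.
Refine {q4,q5,q8} on symbol R: members go to different blocks, giving {q5,q8} and {q4}.
No further refinement is possible. Final partition (6 blocks): {q6} | {q0,q7} | {q2,q3,q10} | {q5,q8} | {q1} | {q4}.
q0 and q4 end up in different blocks, so they are distinguishable. For instance, the string 'LR' is accepted from only q4.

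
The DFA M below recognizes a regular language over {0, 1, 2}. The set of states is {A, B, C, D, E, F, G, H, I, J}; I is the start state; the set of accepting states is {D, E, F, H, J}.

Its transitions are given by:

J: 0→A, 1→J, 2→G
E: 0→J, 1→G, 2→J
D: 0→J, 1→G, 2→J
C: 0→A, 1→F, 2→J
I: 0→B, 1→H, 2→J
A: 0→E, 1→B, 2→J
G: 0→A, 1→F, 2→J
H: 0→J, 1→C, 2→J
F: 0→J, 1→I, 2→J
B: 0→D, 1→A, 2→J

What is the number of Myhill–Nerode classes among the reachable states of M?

All states are reachable from the start state.
Start with accepting vs non-accepting: {D,E,F,H,J} | {A,B,C,G,I}.
On input 0, block {D,E,F,H,J} splits into {D,E,F,H} and {J}.
On input 0, block {A,B,C,G,I} splits into {C,G,I} and {A,B}.
Stable partition: {D,E,F,H} | {C,G,I} | {J} | {A,B} — 4 equivalence classes.

4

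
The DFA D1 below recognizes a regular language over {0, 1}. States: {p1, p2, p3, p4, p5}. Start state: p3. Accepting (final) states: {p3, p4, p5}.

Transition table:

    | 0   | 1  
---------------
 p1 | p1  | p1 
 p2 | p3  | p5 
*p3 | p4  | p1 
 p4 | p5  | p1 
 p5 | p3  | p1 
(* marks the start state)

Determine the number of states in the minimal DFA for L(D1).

2

First remove the unreachable states {p2}; 4 states remain.
P0 = {p3,p4,p5} | {p1}.
The partition is now stable with 2 blocks: {p3,p4,p5} | {p1}.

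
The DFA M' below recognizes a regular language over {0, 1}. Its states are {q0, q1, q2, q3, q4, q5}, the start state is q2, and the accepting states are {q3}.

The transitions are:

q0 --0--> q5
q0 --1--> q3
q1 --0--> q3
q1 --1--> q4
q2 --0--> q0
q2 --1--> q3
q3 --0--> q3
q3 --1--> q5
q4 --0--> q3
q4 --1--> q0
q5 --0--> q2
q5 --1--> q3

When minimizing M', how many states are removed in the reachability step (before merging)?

Starting at q2 and following transitions, the reachable set is {q0, q2, q3, q5}. That leaves q1, q4 unreachable — 2 in total.

2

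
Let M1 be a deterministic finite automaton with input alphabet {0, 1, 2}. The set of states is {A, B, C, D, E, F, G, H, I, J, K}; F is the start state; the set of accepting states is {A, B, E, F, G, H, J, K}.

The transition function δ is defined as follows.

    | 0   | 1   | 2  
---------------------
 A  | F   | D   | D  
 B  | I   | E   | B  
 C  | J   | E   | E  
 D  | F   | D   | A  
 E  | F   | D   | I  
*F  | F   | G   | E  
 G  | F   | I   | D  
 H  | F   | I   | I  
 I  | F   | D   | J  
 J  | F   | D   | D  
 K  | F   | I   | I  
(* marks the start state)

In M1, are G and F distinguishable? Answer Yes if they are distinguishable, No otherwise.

Reachable states from the start: {A,D,E,F,G,I,J}. Unreachable: {B,C,H,K} — drop them.
Initial partition by acceptance: {A,E,F,G,J} | {D,I}.
Split {A,E,F,G,J} by δ(·,1) → {A,E,G,J} and {F}.
No further refinement is possible. Final partition (3 blocks): {A,E,G,J} | {D,I} | {F}.
G and F end up in different blocks, so they are distinguishable. For instance, the string '1' is accepted from only F.

Yes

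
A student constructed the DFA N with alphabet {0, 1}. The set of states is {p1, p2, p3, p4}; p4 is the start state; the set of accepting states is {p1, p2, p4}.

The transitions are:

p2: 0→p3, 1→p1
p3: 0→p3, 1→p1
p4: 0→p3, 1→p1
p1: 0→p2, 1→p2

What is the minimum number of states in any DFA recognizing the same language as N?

3

P0 = {p1,p2,p4} | {p3}.
Refine {p1,p2,p4} on symbol 0: members go to different blocks, giving {p2,p4} and {p1}.
The partition is now stable with 3 blocks: {p2,p4} | {p3} | {p1}.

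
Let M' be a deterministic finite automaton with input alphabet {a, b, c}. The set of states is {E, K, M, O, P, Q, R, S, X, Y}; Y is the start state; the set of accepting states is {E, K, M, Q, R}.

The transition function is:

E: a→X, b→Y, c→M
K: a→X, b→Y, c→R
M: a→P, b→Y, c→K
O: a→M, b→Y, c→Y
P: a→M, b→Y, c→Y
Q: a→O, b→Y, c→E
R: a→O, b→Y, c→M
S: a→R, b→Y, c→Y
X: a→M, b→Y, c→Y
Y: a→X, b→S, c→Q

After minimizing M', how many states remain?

3

Every state is reachable, so we keep all 10.
Start with accepting vs non-accepting: {E,K,M,Q,R} | {O,P,S,X,Y}.
On input a, block {O,P,S,X,Y} splits into {O,P,S,X} and {Y}.
No further refinement is possible. Final partition (3 blocks): {E,K,M,Q,R} | {O,P,S,X} | {Y}.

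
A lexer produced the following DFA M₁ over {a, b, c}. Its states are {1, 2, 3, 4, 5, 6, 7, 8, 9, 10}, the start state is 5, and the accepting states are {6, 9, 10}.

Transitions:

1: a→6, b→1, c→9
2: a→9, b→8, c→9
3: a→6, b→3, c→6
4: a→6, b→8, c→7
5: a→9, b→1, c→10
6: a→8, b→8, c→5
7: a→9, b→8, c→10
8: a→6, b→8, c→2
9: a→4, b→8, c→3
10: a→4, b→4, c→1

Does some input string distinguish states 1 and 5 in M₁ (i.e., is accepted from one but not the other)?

All states are reachable from the start state.
P0 = {6,9,10} | {1,2,3,4,5,7,8}.
Split {1,2,3,4,5,7,8} by δ(·,c) → {1,2,3,5,7} and {4,8}.
Split {1,2,3,5,7} by δ(·,b) → {1,3,5} and {2,7}.
Stable partition: {6,9,10} | {1,3,5} | {4,8} | {2,7} — 4 equivalence classes.
1 and 5 lie in the same block of the stable partition, so they are equivalent — no string distinguishes them.

No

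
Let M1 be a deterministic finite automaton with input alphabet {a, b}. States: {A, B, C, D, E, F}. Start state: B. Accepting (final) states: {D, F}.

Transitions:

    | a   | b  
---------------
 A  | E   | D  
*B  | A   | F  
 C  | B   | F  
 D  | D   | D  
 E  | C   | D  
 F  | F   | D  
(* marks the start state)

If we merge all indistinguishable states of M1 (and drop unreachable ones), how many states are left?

Every state is reachable, so we keep all 6.
Start with accepting vs non-accepting: {D,F} | {A,B,C,E}.
Stable partition: {D,F} | {A,B,C,E} — 2 equivalence classes.

2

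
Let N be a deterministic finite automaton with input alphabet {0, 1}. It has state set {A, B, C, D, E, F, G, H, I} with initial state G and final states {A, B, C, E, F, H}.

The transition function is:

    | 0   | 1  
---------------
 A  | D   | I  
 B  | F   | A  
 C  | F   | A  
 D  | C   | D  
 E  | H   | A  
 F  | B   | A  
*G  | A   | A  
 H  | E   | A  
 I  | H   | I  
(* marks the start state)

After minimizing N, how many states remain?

4

Start with accepting vs non-accepting: {A,B,C,E,F,H} | {D,G,I}.
Refine {A,B,C,E,F,H} on symbol 0: members go to different blocks, giving {B,C,E,F,H} and {A}.
On input 0, block {D,G,I} splits into {D,I} and {G}.
Stable partition: {B,C,E,F,H} | {D,I} | {A} | {G} — 4 equivalence classes.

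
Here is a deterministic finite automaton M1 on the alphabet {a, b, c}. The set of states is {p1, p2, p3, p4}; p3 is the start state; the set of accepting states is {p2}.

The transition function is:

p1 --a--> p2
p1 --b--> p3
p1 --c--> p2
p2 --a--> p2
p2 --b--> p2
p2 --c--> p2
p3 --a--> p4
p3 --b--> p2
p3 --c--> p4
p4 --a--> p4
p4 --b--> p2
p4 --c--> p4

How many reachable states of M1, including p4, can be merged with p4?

2

Reachable states from the start: {p2,p3,p4}. Unreachable: {p1} — drop them.
P0 = {p2} | {p3,p4}.
The partition is now stable with 2 blocks: {p2} | {p3,p4}.
State p4 belongs to the block {p3,p4}, which has 2 states.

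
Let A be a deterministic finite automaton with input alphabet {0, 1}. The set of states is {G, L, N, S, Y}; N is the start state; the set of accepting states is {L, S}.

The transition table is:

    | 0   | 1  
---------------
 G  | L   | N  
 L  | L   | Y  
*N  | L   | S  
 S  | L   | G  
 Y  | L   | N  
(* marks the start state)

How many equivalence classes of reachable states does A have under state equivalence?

P0 = {L,S} | {G,N,Y}.
On input 1, block {G,N,Y} splits into {G,Y} and {N}.
The partition is now stable with 3 blocks: {L,S} | {G,Y} | {N}.

3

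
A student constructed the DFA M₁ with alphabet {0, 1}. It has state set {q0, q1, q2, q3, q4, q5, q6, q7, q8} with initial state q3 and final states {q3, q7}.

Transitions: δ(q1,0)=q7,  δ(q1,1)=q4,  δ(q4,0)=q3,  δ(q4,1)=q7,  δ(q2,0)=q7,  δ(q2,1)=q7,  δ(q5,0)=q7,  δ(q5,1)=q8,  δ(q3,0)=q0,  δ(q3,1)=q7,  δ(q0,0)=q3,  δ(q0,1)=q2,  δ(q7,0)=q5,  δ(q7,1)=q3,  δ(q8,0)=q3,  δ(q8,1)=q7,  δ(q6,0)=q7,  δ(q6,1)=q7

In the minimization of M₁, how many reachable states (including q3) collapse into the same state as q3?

States {q1,q4,q6} cannot be reached from the start state, so discard them.
Initial partition by acceptance: {q3,q7} | {q0,q2,q5,q8}.
Split {q0,q2,q5,q8} by δ(·,1) → {q0,q5} and {q2,q8}.
No further refinement is possible. Final partition (3 blocks): {q3,q7} | {q0,q5} | {q2,q8}.
The equivalence class containing q3 is {q3,q7}, of size 2.

2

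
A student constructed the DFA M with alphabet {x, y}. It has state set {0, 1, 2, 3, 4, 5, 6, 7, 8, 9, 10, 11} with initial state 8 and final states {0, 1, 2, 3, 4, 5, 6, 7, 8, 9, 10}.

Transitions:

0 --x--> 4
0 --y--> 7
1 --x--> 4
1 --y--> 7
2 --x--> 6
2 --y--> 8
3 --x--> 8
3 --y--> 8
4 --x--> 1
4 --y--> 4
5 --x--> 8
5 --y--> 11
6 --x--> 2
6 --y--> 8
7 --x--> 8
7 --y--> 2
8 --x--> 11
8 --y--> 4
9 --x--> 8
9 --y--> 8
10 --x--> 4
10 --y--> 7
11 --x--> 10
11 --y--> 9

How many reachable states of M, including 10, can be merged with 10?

Reachable states from the start: {1,2,4,6,7,8,9,10,11}. Unreachable: {0,3,5} — drop them.
Initial partition by acceptance: {1,2,4,6,7,8,9,10} | {11}.
Split {1,2,4,6,7,8,9,10} by δ(·,x) → {1,2,4,6,7,9,10} and {8}.
Split {1,2,4,6,7,9,10} by δ(·,x) → {1,2,4,6,10} and {7,9}.
On input y, block {1,2,4,6,10} splits into {1,10} and {2,6} and {4}.
On input y, block {7,9} splits into {7} and {9}.
No further refinement is possible. Final partition (7 blocks): {1,10} | {11} | {8} | {7} | {2,6} | {4} | {9}.
State 10 belongs to the block {1,10}, which has 2 states.

2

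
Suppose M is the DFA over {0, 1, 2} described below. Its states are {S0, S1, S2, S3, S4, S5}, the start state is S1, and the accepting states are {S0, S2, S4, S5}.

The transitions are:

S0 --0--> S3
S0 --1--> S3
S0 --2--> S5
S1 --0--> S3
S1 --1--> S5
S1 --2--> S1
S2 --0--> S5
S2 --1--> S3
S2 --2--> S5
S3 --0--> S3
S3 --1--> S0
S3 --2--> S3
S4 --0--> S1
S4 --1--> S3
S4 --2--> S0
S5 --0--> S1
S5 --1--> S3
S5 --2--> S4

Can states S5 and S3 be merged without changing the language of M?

First remove the unreachable states {S2}; 5 states remain.
Start with accepting vs non-accepting: {S0,S4,S5} | {S1,S3}.
The partition is now stable with 2 blocks: {S0,S4,S5} | {S1,S3}.
S5 and S3 end up in different blocks, so they are distinguishable. For instance, the string 'ε' is accepted from only S5.

No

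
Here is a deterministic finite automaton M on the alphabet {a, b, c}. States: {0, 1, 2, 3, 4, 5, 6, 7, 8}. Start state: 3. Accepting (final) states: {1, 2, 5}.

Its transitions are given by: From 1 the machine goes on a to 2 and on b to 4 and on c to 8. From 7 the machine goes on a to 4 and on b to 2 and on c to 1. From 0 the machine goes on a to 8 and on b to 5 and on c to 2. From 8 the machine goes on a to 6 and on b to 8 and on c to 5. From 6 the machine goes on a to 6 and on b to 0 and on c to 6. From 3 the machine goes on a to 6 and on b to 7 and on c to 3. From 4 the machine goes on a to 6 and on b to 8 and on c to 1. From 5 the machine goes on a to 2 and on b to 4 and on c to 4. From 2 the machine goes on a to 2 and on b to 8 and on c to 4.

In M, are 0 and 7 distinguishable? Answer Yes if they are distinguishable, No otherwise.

All states are reachable from the start state.
Initial partition by acceptance: {1,2,5} | {0,3,4,6,7,8}.
On input b, block {0,3,4,6,7,8} splits into {3,4,6,8} and {0,7}.
On input b, block {3,4,6,8} splits into {3,6} and {4,8}.
No further refinement is possible. Final partition (4 blocks): {1,2,5} | {3,6} | {0,7} | {4,8}.
0 and 7 lie in the same block of the stable partition, so they are equivalent — no string distinguishes them.

No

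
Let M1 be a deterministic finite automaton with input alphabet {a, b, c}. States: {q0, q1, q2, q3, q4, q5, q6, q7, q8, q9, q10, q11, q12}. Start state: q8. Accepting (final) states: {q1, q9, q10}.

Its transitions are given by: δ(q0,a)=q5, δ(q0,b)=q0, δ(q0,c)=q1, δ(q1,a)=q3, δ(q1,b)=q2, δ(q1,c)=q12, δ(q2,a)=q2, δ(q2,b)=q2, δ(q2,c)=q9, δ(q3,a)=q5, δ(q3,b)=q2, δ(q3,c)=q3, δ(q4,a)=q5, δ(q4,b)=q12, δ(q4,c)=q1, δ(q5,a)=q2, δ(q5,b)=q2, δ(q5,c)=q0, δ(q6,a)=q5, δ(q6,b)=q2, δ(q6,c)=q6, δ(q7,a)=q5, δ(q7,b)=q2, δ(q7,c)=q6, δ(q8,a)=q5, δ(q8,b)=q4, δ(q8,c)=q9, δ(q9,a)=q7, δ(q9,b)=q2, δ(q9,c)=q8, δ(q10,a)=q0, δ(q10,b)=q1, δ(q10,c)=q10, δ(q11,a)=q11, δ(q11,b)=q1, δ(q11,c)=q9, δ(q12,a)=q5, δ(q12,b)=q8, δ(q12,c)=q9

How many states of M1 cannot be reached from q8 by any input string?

2

No path from q8 leads to q10, q11; the other 11 states are all reachable.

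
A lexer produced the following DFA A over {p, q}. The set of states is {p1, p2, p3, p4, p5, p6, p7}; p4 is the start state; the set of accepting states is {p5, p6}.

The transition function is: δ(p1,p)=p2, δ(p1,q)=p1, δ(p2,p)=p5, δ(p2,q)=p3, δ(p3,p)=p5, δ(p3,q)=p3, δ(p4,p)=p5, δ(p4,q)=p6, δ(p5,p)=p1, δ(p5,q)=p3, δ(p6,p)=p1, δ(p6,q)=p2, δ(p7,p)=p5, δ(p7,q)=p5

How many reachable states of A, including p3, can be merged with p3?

Reachable states from the start: {p1,p2,p3,p4,p5,p6}. Unreachable: {p7} — drop them.
Start with accepting vs non-accepting: {p5,p6} | {p1,p2,p3,p4}.
On input p, block {p1,p2,p3,p4} splits into {p2,p3,p4} and {p1}.
Split {p2,p3,p4} by δ(·,q) → {p2,p3} and {p4}.
The partition is now stable with 4 blocks: {p5,p6} | {p2,p3} | {p1} | {p4}.
State p3 belongs to the block {p2,p3}, which has 2 states.

2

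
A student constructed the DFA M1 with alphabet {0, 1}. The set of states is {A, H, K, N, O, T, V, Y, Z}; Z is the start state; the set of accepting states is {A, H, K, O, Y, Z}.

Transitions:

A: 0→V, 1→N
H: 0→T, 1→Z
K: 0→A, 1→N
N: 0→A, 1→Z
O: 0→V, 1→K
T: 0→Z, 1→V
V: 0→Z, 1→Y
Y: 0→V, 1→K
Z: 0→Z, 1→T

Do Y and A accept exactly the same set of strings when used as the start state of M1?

No

Reachable states from the start: {A,K,N,T,V,Y,Z}. Unreachable: {H,O} — drop them.
Initial partition by acceptance: {A,K,Y,Z} | {N,T,V}.
On input 0, block {A,K,Y,Z} splits into {K,Z} and {A,Y}.
Refine {K,Z} on symbol 0: members go to different blocks, giving {K} and {Z}.
On input 0, block {N,T,V} splits into {T,V} and {N}.
Split {T,V} by δ(·,1) → {V} and {T}.
Split {A,Y} by δ(·,1) → {Y} and {A}.
The partition is now stable with 7 blocks: {K} | {V} | {Y} | {Z} | {N} | {T} | {A}.
Y and A end up in different blocks, so they are distinguishable. For instance, the string '1' is accepted from only Y.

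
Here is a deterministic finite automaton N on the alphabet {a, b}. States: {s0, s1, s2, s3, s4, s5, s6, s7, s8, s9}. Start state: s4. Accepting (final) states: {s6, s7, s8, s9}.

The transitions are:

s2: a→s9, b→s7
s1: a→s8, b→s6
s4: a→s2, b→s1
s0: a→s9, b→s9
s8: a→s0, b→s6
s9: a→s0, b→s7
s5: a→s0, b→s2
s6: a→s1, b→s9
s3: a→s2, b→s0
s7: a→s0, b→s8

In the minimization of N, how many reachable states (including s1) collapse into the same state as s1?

First remove the unreachable states {s3,s5}; 8 states remain.
P0 = {s6,s7,s8,s9} | {s0,s1,s2,s4}.
Split {s0,s1,s2,s4} by δ(·,a) → {s0,s1,s2} and {s4}.
No further refinement is possible. Final partition (3 blocks): {s6,s7,s8,s9} | {s0,s1,s2} | {s4}.
State s1 belongs to the block {s0,s1,s2}, which has 3 states.

3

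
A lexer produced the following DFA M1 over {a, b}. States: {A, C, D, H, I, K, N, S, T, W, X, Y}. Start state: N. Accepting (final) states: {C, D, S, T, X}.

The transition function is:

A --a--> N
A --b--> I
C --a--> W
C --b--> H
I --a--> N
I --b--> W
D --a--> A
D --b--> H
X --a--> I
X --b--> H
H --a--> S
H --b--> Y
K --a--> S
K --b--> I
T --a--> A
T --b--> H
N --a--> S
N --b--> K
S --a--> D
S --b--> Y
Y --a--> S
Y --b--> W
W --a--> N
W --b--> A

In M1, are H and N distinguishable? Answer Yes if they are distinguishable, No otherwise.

Reachable states from the start: {A,D,H,I,K,N,S,W,Y}. Unreachable: {C,T,X} — drop them.
Initial partition by acceptance: {D,S} | {A,H,I,K,N,W,Y}.
On input a, block {D,S} splits into {S} and {D}.
Split {A,H,I,K,N,W,Y} by δ(·,a) → {H,K,N,Y} and {A,I,W}.
Refine {H,K,N,Y} on symbol b: members go to different blocks, giving {K,Y} and {H,N}.
No further refinement is possible. Final partition (5 blocks): {S} | {K,Y} | {D} | {A,I,W} | {H,N}.
H and N lie in the same block of the stable partition, so they are equivalent — no string distinguishes them.

No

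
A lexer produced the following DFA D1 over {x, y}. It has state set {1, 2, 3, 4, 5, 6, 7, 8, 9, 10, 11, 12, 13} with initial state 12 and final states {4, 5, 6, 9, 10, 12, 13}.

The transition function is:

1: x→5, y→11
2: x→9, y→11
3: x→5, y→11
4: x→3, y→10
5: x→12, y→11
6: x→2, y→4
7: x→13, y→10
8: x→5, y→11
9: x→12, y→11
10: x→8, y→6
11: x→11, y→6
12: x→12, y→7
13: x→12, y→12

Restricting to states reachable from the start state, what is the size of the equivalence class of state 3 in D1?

States {1} cannot be reached from the start state, so discard them.
Initial partition by acceptance: {4,5,6,9,10,12,13} | {2,3,7,8,11}.
On input x, block {4,5,6,9,10,12,13} splits into {5,9,12,13} and {4,6,10}.
On input y, block {5,9,12,13} splits into {5,9,12} and {13}.
On input x, block {2,3,7,8,11} splits into {2,3,8} and {7} and {11}.
Refine {5,9,12} on symbol y: members go to different blocks, giving {5,9} and {12}.
No further refinement is possible. Final partition (7 blocks): {5,9} | {2,3,8} | {4,6,10} | {13} | {7} | {11} | {12}.
The equivalence class containing 3 is {2,3,8}, of size 3.

3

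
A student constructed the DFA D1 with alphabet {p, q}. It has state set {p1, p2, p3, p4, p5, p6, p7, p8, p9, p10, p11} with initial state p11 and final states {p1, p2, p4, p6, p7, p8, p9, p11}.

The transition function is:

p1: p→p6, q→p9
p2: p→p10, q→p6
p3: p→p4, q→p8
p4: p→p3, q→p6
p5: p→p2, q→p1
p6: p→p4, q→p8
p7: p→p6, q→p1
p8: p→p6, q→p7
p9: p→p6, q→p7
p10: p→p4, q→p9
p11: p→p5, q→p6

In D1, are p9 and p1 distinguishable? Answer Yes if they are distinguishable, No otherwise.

No

P0 = {p1,p2,p4,p6,p7,p8,p9,p11} | {p3,p5,p10}.
Split {p1,p2,p4,p6,p7,p8,p9,p11} by δ(·,p) → {p1,p6,p7,p8,p9} and {p2,p4,p11}.
On input p, block {p1,p6,p7,p8,p9} splits into {p1,p7,p8,p9} and {p6}.
Stable partition: {p1,p7,p8,p9} | {p3,p5,p10} | {p2,p4,p11} | {p6} — 4 equivalence classes.
p9 and p1 lie in the same block of the stable partition, so they are equivalent — no string distinguishes them.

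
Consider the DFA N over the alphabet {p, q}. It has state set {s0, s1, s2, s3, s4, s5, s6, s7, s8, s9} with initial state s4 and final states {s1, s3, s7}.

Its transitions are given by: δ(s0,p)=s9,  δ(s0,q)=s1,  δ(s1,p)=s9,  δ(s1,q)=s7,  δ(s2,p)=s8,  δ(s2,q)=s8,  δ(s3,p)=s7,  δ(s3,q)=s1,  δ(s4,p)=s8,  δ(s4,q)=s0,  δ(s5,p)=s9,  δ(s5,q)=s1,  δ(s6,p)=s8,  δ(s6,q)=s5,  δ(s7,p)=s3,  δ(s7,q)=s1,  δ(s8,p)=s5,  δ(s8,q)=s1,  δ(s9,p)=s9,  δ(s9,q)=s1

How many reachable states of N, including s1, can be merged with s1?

1

First remove the unreachable states {s2,s6}; 8 states remain.
Initial partition by acceptance: {s1,s3,s7} | {s0,s4,s5,s8,s9}.
Refine {s1,s3,s7} on symbol p: members go to different blocks, giving {s3,s7} and {s1}.
On input q, block {s0,s4,s5,s8,s9} splits into {s0,s5,s8,s9} and {s4}.
Stable partition: {s3,s7} | {s0,s5,s8,s9} | {s1} | {s4} — 4 equivalence classes.
State s1 belongs to the block {s1}, which has 1 states.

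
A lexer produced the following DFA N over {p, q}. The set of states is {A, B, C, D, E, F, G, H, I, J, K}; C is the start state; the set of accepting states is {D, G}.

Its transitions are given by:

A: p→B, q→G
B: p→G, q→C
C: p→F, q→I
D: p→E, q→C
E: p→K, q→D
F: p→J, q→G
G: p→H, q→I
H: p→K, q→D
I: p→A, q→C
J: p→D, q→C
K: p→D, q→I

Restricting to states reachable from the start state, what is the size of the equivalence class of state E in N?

4

Every state is reachable, so we keep all 11.
Initial partition by acceptance: {D,G} | {A,B,C,E,F,H,I,J,K}.
Split {A,B,C,E,F,H,I,J,K} by δ(·,p) → {A,C,E,F,H,I} and {B,J,K}.
On input p, block {A,C,E,F,H,I} splits into {A,E,F,H} and {C,I}.
No further refinement is possible. Final partition (4 blocks): {D,G} | {A,E,F,H} | {B,J,K} | {C,I}.
The equivalence class containing E is {A,E,F,H}, of size 4.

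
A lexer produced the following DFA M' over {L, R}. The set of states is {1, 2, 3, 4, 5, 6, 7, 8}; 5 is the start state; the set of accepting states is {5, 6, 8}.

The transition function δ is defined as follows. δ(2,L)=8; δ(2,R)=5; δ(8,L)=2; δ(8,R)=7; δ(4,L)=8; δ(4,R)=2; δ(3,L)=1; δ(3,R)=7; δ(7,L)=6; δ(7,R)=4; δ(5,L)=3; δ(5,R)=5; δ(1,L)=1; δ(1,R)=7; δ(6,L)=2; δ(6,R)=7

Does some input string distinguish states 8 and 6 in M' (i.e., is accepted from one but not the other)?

No

Initial partition by acceptance: {5,6,8} | {1,2,3,4,7}.
On input R, block {5,6,8} splits into {6,8} and {5}.
Refine {1,2,3,4,7} on symbol L: members go to different blocks, giving {2,4,7} and {1,3}.
Refine {2,4,7} on symbol R: members go to different blocks, giving {4,7} and {2}.
On input R, block {4,7} splits into {4} and {7}.
No further refinement is possible. Final partition (6 blocks): {6,8} | {4} | {5} | {1,3} | {2} | {7}.
8 and 6 lie in the same block of the stable partition, so they are equivalent — no string distinguishes them.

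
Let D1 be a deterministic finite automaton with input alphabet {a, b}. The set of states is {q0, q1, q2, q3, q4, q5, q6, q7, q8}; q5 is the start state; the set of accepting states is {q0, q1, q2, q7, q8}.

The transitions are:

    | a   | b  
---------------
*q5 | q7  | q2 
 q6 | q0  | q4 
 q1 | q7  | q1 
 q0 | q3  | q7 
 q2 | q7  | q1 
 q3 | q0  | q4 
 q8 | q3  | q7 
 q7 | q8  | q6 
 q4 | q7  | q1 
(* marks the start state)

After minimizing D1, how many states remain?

5

P0 = {q0,q1,q2,q7,q8} | {q3,q4,q5,q6}.
Refine {q0,q1,q2,q7,q8} on symbol a: members go to different blocks, giving {q1,q2,q7} and {q0,q8}.
Refine {q1,q2,q7} on symbol a: members go to different blocks, giving {q1,q2} and {q7}.
On input a, block {q3,q4,q5,q6} splits into {q3,q6} and {q4,q5}.
Stable partition: {q1,q2} | {q3,q6} | {q0,q8} | {q7} | {q4,q5} — 5 equivalence classes.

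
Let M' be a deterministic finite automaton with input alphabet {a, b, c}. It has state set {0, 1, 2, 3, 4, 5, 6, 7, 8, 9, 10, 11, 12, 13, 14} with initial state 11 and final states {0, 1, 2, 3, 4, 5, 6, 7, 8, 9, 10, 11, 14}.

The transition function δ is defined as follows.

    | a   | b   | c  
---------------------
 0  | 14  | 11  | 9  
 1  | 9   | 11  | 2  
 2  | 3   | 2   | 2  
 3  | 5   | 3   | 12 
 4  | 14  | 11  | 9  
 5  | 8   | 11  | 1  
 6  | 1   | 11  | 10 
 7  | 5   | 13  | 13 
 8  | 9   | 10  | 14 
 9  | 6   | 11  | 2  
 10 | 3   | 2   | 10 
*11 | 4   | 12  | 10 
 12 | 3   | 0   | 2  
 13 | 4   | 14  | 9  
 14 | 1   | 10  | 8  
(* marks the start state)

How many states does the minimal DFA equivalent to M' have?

First remove the unreachable states {7,13}; 13 states remain.
P0 = {0,1,2,3,4,5,6,8,9,10,11,14} | {12}.
On input b, block {0,1,2,3,4,5,6,8,9,10,11,14} splits into {0,1,2,3,4,5,6,8,9,10,14} and {11}.
On input b, block {0,1,2,3,4,5,6,8,9,10,14} splits into {0,1,4,5,6,9} and {2,3,8,10,14}.
Refine {0,1,4,5,6,9} on symbol a: members go to different blocks, giving {0,4,5} and {1,6,9}.
Split {2,3,8,10,14} by δ(·,a) → {2,10} and {8,14} and {3}.
Stable partition: {0,4,5} | {12} | {11} | {2,10} | {1,6,9} | {8,14} | {3} — 7 equivalence classes.

7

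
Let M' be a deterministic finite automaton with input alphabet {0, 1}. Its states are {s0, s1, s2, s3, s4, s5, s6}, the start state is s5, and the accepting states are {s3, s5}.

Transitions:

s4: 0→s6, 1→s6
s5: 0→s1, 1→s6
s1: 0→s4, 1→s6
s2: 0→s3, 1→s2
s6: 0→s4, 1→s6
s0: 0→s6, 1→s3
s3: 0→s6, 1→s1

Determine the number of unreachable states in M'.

3

BFS from s5 reaches {s1, s4, s5, s6}; the 3 state(s) s0, s2, s3 are never visited.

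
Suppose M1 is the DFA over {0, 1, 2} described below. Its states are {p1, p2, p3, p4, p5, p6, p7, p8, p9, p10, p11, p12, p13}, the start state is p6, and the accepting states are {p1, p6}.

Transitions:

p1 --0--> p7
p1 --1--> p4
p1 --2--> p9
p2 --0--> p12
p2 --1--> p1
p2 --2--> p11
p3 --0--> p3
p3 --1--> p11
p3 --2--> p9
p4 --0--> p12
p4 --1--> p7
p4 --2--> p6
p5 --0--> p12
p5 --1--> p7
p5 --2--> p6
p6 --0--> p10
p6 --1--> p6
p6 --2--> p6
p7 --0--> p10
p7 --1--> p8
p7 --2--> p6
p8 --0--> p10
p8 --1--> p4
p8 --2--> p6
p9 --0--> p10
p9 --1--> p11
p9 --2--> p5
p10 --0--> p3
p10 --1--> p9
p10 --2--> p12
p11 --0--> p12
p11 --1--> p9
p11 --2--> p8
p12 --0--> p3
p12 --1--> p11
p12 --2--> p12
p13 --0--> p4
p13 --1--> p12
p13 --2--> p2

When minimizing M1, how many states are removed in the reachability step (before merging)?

Starting at p6 and following transitions, the reachable set is {p3, p4, p5, p6, p7, p8, p9, p10, p11, p12}. That leaves p1, p2, p13 unreachable — 3 in total.

3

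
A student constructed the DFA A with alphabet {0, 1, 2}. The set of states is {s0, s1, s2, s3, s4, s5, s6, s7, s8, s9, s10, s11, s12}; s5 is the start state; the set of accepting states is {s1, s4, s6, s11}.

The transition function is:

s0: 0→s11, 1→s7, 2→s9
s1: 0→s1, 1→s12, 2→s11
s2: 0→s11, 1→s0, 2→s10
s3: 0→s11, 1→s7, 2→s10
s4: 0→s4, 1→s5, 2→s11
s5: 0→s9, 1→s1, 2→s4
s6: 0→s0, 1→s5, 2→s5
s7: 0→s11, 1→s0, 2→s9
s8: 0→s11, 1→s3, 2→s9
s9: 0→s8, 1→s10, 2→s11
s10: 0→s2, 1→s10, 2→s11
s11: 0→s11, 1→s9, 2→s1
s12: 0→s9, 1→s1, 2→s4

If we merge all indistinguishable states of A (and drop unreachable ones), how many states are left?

First remove the unreachable states {s6}; 12 states remain.
P0 = {s1,s4,s11} | {s0,s2,s3,s5,s7,s8,s9,s10,s12}.
On input 0, block {s0,s2,s3,s5,s7,s8,s9,s10,s12} splits into {s0,s2,s3,s7,s8} and {s5,s9,s10,s12}.
On input 0, block {s5,s9,s10,s12} splits into {s5,s12} and {s9,s10}.
Split {s1,s4,s11} by δ(·,1) → {s1,s4} and {s11}.
Stable partition: {s1,s4} | {s0,s2,s3,s7,s8} | {s5,s12} | {s9,s10} | {s11} — 5 equivalence classes.

5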